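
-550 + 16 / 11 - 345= -9829 / 11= -893.55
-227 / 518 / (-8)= 227 / 4144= 0.05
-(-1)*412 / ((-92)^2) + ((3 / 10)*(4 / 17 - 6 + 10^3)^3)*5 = 15325731567058631 / 10395908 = 1474208079.47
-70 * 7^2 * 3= -10290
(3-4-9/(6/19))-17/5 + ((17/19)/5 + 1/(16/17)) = -48121/1520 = -31.66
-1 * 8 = -8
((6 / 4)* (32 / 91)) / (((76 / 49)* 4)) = 21 / 247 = 0.09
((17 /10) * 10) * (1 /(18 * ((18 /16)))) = 68 /81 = 0.84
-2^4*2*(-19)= 608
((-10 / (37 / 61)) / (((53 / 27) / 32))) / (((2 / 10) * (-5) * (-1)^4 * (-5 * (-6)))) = 17568 / 1961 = 8.96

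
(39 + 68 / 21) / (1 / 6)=1774 / 7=253.43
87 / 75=29 / 25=1.16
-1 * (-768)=768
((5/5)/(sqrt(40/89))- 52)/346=-26/173+ sqrt(890)/6920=-0.15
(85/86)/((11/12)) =510/473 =1.08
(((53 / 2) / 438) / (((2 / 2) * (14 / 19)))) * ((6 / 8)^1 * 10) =5035 / 8176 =0.62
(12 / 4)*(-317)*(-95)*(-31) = -2800695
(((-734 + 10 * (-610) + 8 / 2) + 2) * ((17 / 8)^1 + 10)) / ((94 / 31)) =-5132949 / 188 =-27302.92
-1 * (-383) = 383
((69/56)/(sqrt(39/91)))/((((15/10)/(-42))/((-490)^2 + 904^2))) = -12159134*sqrt(21) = -55720151.94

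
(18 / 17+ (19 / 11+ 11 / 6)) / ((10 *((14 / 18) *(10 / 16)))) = 31098 / 32725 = 0.95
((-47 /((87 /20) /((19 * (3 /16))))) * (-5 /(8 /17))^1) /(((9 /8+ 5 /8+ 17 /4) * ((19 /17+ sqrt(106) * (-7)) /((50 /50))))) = -153555815 * sqrt(106) /1671185088 - 24517315 /1671185088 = -0.96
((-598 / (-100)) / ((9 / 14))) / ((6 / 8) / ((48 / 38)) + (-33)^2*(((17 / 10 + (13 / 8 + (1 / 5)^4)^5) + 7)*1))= 261625000000000000000 / 615239444712856756387293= 0.00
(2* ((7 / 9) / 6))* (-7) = -1.81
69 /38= 1.82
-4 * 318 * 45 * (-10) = 572400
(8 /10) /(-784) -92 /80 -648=-159042 /245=-649.15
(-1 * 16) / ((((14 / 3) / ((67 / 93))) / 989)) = -530104 / 217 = -2442.88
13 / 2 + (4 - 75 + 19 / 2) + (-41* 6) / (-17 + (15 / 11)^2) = -38.75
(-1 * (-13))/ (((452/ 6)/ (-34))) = -663/ 113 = -5.87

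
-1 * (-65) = 65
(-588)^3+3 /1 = -203297469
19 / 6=3.17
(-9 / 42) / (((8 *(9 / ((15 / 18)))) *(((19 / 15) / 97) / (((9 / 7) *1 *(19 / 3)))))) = -2425 / 1568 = -1.55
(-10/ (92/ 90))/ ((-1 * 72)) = 25/ 184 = 0.14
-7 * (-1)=7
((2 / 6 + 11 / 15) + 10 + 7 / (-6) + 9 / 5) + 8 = 197 / 10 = 19.70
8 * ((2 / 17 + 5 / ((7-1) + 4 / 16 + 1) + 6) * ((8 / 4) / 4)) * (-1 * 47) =-630928 / 493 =-1279.77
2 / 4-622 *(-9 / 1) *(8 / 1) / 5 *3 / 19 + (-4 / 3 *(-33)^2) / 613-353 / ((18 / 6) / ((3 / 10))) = 1377.06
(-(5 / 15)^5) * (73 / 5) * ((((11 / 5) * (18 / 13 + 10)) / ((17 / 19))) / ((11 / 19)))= -3900244 / 1342575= -2.91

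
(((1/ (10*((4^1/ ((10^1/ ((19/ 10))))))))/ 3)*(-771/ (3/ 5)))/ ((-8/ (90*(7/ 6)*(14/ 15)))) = 314825/ 456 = 690.41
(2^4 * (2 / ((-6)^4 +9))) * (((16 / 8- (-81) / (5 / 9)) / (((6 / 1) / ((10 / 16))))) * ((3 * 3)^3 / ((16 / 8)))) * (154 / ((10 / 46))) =97480.73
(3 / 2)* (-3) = -9 / 2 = -4.50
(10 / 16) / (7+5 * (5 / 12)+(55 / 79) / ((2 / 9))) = 1185 / 23162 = 0.05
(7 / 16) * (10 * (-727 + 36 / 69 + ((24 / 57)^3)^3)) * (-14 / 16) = 1320987485519483915 / 474996291130688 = 2781.05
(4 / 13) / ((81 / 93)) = 124 / 351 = 0.35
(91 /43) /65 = 7 /215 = 0.03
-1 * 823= -823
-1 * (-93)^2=-8649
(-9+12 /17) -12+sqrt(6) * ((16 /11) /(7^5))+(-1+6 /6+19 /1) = -1.29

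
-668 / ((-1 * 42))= 334 / 21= 15.90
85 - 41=44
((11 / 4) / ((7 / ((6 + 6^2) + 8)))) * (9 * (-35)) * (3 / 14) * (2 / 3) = -12375 / 14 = -883.93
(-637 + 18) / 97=-6.38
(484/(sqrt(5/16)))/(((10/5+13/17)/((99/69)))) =449.32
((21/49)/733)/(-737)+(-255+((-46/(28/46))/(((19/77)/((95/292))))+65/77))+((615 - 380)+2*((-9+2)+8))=-128967795093/1104211724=-116.80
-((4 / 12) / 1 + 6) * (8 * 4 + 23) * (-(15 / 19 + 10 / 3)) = 12925 / 9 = 1436.11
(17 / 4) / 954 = 17 / 3816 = 0.00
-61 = -61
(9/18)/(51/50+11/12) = 150/581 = 0.26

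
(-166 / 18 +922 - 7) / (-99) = -8152 / 891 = -9.15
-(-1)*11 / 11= 1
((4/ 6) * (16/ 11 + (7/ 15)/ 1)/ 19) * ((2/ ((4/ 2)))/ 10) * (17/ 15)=5389/ 705375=0.01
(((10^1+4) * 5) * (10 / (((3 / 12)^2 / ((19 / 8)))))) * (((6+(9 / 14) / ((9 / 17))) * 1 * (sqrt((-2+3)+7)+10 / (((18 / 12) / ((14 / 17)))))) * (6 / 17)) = 563415.46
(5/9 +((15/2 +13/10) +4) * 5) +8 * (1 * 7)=1085/9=120.56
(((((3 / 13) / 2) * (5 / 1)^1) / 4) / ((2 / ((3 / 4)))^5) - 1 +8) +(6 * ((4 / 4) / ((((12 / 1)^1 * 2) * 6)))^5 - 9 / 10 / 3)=4494886132007 / 670771445760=6.70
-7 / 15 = -0.47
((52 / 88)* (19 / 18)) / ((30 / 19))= 4693 / 11880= 0.40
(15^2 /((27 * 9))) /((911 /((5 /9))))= 125 /221373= 0.00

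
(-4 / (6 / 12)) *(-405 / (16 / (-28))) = -5670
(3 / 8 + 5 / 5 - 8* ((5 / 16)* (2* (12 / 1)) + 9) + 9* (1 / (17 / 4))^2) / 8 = -16.27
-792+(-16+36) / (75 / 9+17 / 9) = -18171 / 23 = -790.04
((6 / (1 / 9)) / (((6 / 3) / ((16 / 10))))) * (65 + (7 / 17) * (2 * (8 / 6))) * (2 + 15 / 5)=242712 / 17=14277.18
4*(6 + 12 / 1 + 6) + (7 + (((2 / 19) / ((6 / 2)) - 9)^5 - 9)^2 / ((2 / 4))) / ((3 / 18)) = 4857401263454614294372917838 / 120677777152297083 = 40251000458.22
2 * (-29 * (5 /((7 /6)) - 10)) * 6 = 1988.57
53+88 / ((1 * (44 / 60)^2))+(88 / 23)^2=1345791 / 5819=231.28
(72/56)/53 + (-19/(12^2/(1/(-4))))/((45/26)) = 208277/4808160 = 0.04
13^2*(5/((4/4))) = 845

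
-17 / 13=-1.31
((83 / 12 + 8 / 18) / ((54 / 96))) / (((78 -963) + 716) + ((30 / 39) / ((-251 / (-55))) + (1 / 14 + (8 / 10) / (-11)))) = -0.08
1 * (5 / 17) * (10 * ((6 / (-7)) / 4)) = -75 / 119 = -0.63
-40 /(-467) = 40 /467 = 0.09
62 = 62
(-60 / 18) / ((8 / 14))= -35 / 6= -5.83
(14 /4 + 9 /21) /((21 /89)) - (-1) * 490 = 148955 /294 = 506.65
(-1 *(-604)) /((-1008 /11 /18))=-1661 /14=-118.64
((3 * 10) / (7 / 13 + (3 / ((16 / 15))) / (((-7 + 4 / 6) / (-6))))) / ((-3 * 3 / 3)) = -19760 / 6329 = -3.12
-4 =-4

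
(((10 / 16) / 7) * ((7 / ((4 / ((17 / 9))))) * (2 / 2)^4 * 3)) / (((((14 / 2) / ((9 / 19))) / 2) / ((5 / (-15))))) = -85 / 2128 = -0.04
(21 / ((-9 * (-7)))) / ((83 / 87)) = 29 / 83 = 0.35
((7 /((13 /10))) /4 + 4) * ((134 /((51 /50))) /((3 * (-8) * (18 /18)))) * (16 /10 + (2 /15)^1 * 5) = -46565 /702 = -66.33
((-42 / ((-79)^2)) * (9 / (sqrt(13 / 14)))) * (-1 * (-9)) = -3402 * sqrt(182) / 81133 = -0.57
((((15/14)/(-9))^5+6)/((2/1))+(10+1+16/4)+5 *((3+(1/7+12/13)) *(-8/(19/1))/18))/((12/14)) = 1131403595869/55338401664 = 20.45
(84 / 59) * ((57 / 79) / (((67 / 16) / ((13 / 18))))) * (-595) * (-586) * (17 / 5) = 65590126784 / 312287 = 210031.56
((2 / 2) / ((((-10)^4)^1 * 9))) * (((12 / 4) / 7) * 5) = 1 / 42000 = 0.00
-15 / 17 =-0.88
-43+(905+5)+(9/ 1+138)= 1014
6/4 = 3/2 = 1.50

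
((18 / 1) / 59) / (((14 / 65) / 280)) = 396.61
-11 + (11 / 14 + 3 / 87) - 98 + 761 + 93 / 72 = 654.11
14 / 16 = 7 / 8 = 0.88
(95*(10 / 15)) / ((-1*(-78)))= 95 / 117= 0.81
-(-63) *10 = 630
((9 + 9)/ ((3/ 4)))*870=20880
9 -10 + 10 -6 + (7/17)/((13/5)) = 698/221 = 3.16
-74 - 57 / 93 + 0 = -2313 / 31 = -74.61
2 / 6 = 1 / 3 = 0.33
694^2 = 481636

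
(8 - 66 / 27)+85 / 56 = 3565 / 504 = 7.07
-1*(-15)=15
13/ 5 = 2.60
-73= -73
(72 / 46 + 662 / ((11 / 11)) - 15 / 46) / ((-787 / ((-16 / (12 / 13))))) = 793234 / 54303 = 14.61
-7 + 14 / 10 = -28 / 5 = -5.60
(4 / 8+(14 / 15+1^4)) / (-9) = -73 / 270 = -0.27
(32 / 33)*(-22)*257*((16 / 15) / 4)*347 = -22829824 / 45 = -507329.42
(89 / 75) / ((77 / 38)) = 3382 / 5775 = 0.59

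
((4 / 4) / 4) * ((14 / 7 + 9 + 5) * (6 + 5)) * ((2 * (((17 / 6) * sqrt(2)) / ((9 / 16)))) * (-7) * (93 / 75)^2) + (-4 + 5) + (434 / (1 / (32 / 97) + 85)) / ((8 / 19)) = 35801 / 2817 - 80508736 * sqrt(2) / 16875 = -6734.35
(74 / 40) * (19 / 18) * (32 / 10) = 1406 / 225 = 6.25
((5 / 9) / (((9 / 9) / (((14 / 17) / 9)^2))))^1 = 980 / 210681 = 0.00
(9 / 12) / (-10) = -3 / 40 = -0.08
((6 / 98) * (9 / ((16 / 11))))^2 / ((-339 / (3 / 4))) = -88209 / 277824512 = -0.00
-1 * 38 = -38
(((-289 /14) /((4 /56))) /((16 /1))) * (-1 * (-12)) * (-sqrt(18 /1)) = 2601 * sqrt(2) /4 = 919.59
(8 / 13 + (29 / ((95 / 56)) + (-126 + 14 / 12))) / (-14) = 793783 / 103740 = 7.65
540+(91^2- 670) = 8151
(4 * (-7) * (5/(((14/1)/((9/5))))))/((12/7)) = -10.50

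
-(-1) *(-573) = -573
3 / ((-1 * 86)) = -3 / 86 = -0.03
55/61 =0.90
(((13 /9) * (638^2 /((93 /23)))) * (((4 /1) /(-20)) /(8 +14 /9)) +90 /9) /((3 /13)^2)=-10250378632 /179955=-56960.79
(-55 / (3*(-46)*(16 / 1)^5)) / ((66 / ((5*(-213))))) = -1775 / 289406976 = -0.00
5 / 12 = 0.42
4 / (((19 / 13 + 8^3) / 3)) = 52 / 2225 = 0.02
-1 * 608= -608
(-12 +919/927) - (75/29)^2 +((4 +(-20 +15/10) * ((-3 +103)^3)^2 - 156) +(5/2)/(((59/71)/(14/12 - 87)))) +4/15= -17018820810393417945209/919936260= -18500000000427.66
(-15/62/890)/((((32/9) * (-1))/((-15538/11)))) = -209763/1942336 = -0.11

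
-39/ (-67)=39/ 67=0.58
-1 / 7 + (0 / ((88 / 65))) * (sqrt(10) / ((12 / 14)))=-1 / 7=-0.14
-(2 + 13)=-15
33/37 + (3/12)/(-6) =0.85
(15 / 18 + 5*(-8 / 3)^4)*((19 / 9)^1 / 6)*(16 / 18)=1561610 / 19683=79.34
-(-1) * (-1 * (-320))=320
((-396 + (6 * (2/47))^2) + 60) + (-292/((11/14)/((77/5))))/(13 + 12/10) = -115900424/156839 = -738.98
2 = 2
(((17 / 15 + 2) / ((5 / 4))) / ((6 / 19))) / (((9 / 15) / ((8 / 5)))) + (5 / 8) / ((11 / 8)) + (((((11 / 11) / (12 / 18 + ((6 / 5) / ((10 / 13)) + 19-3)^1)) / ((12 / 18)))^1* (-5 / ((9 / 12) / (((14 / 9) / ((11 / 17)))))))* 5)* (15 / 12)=135790406 / 10149975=13.38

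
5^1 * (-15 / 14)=-75 / 14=-5.36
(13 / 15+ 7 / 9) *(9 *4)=296 / 5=59.20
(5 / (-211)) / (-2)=5 / 422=0.01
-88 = -88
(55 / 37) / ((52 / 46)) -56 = -52607 / 962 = -54.69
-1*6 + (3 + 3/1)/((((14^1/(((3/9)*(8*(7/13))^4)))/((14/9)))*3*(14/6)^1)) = 1267562/257049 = 4.93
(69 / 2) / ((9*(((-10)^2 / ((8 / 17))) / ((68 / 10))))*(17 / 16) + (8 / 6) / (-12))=19872 / 172061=0.12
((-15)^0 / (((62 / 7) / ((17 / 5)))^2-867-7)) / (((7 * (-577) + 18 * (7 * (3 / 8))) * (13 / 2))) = 8092 / 182078523471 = 0.00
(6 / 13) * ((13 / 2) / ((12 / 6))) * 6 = 9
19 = 19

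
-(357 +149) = -506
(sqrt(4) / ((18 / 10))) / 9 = 10 / 81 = 0.12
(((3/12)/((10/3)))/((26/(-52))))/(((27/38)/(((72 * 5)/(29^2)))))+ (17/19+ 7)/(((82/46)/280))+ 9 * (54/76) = 1633072475/1310278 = 1246.36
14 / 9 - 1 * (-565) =5099 / 9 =566.56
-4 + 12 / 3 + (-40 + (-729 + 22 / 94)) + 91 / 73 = -2633359 / 3431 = -767.52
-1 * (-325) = 325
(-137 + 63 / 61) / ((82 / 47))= -194909 / 2501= -77.93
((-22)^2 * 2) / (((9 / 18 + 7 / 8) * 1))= 704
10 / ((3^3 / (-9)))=-10 / 3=-3.33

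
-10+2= -8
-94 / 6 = -47 / 3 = -15.67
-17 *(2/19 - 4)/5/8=629/380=1.66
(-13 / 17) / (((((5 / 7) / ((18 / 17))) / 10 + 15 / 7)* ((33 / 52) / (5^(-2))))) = -56784 / 2603975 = -0.02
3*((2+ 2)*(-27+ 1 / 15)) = -1616 / 5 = -323.20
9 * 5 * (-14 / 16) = -315 / 8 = -39.38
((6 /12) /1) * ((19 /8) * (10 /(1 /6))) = 285 /4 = 71.25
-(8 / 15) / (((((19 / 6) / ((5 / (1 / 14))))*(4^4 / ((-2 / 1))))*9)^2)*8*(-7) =1715 / 155952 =0.01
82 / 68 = 41 / 34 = 1.21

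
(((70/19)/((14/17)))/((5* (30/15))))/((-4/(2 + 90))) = -391/38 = -10.29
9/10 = 0.90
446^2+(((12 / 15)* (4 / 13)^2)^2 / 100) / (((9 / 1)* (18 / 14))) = 287612768729668 / 1445900625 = 198916.00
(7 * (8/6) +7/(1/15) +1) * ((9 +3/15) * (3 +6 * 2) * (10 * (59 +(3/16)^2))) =300673135/32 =9396035.47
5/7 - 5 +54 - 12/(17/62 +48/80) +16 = 98620/1897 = 51.99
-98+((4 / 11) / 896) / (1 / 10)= -120731 / 1232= -98.00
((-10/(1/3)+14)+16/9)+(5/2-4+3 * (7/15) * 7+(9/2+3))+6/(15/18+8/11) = 25133/4635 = 5.42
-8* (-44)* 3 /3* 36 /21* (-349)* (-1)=1474176 /7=210596.57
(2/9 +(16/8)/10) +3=154/45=3.42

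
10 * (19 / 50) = 19 / 5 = 3.80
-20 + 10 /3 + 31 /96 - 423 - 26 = -14891 /32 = -465.34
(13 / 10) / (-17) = -13 / 170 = -0.08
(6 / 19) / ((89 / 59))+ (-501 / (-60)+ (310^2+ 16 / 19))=3250419957 / 33820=96109.40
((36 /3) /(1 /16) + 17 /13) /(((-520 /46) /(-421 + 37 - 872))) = 18148886 /845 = 21477.97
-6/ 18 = -1/ 3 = -0.33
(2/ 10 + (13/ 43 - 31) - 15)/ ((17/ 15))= -29346/ 731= -40.15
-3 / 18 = -1 / 6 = -0.17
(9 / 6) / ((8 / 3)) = 9 / 16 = 0.56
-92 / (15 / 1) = -6.13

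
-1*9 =-9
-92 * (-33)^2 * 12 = -1202256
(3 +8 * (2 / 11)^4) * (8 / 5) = 352408 / 73205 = 4.81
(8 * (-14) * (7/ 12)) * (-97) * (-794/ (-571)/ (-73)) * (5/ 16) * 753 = -2368110955/ 83366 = -28406.20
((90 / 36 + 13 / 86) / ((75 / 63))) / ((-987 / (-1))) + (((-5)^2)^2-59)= 566.00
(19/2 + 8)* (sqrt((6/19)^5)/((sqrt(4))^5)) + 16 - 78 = -62 + 315* sqrt(114)/109744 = -61.97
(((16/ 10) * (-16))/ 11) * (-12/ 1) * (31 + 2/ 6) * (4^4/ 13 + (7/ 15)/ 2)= 187001344/ 10725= 17436.02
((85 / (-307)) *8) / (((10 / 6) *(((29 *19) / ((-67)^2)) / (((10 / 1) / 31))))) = -18315120 / 5243867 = -3.49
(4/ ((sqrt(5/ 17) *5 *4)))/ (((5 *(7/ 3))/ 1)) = 3 *sqrt(85)/ 875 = 0.03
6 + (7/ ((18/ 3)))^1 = 43/ 6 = 7.17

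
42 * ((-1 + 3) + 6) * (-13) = -4368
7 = 7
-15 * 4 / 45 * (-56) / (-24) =-28 / 9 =-3.11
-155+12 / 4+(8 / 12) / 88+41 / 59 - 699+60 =-6154837 / 7788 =-790.30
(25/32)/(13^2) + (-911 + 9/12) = -910.25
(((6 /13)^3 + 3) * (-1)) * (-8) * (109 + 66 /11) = 6262440 /2197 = 2850.45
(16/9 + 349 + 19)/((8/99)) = 4576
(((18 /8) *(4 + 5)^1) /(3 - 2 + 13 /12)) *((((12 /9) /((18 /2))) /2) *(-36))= -25.92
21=21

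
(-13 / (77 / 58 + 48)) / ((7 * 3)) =-754 / 60081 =-0.01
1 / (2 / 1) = 1 / 2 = 0.50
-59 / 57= -1.04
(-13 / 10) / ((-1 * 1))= 13 / 10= 1.30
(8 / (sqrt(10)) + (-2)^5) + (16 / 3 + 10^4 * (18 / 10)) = 4 * sqrt(10) / 5 + 53920 / 3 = 17975.86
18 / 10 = 9 / 5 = 1.80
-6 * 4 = -24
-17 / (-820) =17 / 820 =0.02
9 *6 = 54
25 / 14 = 1.79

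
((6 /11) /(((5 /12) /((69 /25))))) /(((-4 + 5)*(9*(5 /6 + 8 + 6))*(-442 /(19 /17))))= -31464 /459762875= -0.00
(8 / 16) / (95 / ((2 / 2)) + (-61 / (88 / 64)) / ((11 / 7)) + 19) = 121 / 20756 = 0.01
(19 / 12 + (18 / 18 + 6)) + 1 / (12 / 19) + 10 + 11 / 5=671 / 30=22.37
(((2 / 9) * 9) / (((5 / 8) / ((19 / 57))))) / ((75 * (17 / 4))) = 64 / 19125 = 0.00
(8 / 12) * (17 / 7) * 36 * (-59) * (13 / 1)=-312936 / 7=-44705.14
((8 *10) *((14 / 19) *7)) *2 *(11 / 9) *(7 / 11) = 109760 / 171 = 641.87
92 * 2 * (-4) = -736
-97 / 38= -2.55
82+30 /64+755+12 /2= 26991 /32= 843.47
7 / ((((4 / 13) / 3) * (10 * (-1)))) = -273 / 40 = -6.82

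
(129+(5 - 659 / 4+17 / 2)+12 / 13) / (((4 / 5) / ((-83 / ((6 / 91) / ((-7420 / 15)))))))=-1195230295 / 72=-16600420.76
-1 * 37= -37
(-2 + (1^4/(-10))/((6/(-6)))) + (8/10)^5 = -9827/6250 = -1.57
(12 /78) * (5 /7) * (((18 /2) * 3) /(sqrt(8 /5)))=135 * sqrt(10) /182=2.35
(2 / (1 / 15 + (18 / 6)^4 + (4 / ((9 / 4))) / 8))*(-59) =-45 / 31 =-1.45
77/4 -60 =-163/4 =-40.75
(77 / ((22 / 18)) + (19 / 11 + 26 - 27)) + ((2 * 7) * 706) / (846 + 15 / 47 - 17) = 16216803 / 214379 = 75.65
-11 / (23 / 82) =-902 / 23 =-39.22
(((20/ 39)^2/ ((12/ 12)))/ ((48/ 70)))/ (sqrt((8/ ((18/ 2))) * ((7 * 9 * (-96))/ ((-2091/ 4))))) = 125 * sqrt(4879)/ 73008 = 0.12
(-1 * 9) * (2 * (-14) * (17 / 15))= 1428 / 5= 285.60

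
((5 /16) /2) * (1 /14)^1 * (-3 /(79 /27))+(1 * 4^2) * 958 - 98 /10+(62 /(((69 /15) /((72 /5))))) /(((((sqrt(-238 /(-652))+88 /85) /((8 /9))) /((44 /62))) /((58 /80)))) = 104673086862354769 /6775743011520 - 14750560 * sqrt(38794) /38289687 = 15372.33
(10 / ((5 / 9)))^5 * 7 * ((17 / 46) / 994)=8030664 / 1633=4917.74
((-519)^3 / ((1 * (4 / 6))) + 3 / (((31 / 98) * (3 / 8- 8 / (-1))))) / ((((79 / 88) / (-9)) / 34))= 11728269189509400 / 164083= 71477661851.07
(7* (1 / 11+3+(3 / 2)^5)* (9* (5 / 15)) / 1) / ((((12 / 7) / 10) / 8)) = 921445 / 88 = 10470.97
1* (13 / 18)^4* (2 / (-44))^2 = 28561 / 50808384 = 0.00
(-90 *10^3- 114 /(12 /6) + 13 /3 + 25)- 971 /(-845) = -90026.52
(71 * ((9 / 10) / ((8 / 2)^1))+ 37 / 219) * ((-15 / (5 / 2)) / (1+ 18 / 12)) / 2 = -141421 / 7300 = -19.37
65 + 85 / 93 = 6130 / 93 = 65.91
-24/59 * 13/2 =-156/59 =-2.64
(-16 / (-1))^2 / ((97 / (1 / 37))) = 256 / 3589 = 0.07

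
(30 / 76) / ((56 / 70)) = 75 / 152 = 0.49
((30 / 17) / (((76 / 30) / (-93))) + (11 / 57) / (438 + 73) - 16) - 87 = -83079215 / 495159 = -167.78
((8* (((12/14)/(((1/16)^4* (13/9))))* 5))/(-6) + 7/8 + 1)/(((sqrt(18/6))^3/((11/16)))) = -692055155* sqrt(3)/34944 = -34302.73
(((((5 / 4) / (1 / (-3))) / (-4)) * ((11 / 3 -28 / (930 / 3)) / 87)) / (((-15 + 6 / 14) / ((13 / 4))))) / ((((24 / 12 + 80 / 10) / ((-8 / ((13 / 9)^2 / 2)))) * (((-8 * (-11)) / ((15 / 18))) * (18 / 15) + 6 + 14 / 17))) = 74835 / 1516131136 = 0.00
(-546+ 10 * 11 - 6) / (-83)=442 / 83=5.33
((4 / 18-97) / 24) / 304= -871 / 65664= -0.01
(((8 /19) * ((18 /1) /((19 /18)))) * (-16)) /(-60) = 3456 /1805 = 1.91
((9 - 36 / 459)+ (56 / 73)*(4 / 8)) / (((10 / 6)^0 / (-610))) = -21132230 / 3723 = -5676.13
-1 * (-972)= 972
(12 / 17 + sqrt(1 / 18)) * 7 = 6.59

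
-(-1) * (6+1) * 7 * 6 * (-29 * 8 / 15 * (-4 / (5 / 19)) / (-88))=-785.43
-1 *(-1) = 1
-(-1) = 1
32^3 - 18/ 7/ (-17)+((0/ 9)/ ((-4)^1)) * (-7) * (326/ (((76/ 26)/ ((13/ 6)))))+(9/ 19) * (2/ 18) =74088909/ 2261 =32768.20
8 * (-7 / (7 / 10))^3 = -8000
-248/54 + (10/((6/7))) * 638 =200846/27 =7438.74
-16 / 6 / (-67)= 8 / 201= 0.04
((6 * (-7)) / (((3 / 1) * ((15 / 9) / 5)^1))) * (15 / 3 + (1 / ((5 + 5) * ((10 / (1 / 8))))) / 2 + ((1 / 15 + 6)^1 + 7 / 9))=-1193983 / 2400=-497.49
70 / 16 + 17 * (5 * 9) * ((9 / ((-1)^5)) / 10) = -5473 / 8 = -684.12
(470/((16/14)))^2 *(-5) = -13530125/16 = -845632.81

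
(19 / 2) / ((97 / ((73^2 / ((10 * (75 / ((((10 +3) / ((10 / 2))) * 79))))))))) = 103984777 / 727500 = 142.93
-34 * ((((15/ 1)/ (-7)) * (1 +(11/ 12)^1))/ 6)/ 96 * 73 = 142715/ 8064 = 17.70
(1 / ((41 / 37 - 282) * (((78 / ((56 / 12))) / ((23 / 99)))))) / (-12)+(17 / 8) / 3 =2046507937 / 2889170856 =0.71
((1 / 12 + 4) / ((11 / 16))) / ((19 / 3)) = 196 / 209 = 0.94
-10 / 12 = -5 / 6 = -0.83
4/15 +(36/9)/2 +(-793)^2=9432769/15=628851.27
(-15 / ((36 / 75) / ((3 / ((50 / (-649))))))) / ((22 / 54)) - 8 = 23831 / 8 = 2978.88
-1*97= -97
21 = 21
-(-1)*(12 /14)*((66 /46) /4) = 99 /322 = 0.31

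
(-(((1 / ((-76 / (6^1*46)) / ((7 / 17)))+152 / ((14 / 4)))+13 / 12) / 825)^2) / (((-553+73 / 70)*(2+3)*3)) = 2179489225 / 6637249042195464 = 0.00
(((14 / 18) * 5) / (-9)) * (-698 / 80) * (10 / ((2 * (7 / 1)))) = 1745 / 648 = 2.69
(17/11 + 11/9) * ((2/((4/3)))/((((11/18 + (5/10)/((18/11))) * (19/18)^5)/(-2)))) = -2070966528/299607979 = -6.91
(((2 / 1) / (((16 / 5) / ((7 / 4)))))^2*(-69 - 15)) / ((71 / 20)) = -128625 / 4544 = -28.31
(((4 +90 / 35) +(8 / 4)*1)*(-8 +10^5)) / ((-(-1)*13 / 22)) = 131989440 / 91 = 1450433.41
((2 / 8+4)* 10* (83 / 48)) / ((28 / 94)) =331585 / 1344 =246.72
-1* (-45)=45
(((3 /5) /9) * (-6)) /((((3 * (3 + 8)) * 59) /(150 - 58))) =-184 /9735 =-0.02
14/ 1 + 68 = 82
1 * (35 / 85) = 7 / 17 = 0.41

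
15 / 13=1.15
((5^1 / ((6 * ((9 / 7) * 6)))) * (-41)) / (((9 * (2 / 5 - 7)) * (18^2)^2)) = 0.00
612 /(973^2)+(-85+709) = 590759508 /946729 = 624.00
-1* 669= -669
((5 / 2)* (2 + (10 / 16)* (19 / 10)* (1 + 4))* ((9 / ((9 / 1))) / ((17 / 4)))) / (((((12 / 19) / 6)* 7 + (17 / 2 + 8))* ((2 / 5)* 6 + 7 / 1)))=12065 / 418676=0.03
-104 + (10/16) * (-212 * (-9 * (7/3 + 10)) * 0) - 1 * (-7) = -97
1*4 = 4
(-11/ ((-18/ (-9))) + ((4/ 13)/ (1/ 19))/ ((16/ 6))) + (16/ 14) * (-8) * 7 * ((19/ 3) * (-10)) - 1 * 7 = 157678/ 39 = 4043.03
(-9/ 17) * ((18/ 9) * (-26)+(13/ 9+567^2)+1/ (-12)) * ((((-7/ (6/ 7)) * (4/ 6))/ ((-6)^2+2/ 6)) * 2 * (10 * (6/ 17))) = 333539570/ 1853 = 179999.77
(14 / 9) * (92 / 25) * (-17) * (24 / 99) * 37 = -6481216 / 7425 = -872.89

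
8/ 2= 4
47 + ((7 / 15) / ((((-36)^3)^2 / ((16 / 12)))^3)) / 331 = 1015420471390585795377777963171847 / 21604690880650761603782509854720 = 47.00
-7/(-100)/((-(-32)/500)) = 35/32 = 1.09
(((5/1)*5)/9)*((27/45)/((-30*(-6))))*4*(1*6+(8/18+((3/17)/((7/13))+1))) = 8324/28917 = 0.29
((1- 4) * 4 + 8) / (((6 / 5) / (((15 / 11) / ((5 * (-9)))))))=10 / 99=0.10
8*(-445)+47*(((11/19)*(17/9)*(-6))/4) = -414629/114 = -3637.10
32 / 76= 8 / 19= 0.42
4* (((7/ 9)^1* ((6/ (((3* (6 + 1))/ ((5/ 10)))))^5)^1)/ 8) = 1/ 43218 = 0.00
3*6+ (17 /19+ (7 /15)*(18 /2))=2194 /95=23.09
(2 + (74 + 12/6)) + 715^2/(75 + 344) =543907/419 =1298.11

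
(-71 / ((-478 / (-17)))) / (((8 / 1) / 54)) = -32589 / 1912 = -17.04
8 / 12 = 2 / 3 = 0.67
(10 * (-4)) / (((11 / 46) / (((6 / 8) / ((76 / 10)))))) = -3450 / 209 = -16.51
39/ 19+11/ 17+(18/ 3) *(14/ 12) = 3133/ 323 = 9.70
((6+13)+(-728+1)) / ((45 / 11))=-2596 / 15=-173.07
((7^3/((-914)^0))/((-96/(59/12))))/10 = -20237/11520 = -1.76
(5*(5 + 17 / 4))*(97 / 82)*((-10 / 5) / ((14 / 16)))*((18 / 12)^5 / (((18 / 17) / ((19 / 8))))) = -156498345 / 73472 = -2130.04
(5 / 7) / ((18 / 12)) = 0.48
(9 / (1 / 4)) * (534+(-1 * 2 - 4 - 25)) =18108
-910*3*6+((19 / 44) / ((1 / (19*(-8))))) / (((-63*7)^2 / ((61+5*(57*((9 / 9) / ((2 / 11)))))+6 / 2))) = -35042764523 / 2139291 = -16380.55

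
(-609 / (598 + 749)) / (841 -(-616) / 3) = -609 / 1409411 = -0.00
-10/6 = -5/3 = -1.67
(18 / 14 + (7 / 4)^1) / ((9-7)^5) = 85 / 896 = 0.09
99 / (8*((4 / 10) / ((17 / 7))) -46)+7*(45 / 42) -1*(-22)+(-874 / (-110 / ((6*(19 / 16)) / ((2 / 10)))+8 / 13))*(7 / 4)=645.93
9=9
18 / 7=2.57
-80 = -80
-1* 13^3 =-2197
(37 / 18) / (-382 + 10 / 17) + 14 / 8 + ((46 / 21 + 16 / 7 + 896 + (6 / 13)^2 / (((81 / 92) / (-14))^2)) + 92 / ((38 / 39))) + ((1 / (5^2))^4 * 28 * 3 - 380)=55654454085049413821 / 83003978728125000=670.50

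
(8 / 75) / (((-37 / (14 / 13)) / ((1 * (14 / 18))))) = -0.00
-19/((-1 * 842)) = 19/842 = 0.02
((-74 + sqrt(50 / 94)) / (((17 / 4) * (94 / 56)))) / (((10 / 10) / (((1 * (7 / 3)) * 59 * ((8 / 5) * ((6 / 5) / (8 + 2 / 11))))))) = -331.80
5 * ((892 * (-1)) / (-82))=2230 / 41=54.39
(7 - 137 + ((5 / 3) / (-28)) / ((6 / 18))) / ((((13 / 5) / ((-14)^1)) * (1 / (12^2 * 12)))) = 15746400 / 13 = 1211261.54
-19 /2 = -9.50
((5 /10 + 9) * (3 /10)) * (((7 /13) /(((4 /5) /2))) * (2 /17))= 399 /884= 0.45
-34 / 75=-0.45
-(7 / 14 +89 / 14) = -48 / 7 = -6.86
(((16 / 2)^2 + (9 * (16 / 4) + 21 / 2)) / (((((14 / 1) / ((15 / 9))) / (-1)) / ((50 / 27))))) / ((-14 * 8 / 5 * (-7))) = -138125 / 889056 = -0.16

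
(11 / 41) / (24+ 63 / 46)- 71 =-3396631 / 47847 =-70.99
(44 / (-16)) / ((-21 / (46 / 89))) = 0.07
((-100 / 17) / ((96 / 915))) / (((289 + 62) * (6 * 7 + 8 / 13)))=-7625 / 2034288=-0.00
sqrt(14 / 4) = sqrt(14) / 2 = 1.87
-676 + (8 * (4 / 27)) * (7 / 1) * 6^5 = 63836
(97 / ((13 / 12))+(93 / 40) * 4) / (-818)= -12849 / 106340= -0.12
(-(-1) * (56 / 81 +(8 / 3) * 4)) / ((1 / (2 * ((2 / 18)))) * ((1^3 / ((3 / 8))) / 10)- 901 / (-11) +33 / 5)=25300 / 199827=0.13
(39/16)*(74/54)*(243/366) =4329/1952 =2.22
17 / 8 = 2.12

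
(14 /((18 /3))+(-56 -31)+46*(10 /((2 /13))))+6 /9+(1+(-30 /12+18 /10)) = 29063 /10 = 2906.30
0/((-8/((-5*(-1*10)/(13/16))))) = 0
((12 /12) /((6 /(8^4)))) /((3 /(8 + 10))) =4096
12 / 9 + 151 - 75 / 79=35878 / 237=151.38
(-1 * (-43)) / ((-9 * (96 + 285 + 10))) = -43 / 3519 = -0.01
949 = 949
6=6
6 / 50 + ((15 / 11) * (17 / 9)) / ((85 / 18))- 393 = -107892 / 275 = -392.33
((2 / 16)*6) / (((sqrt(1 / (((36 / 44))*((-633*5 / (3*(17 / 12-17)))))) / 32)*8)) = 18*sqrt(53805) / 187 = 22.33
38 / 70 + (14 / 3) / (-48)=1123 / 2520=0.45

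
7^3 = 343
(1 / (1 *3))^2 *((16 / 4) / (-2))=-2 / 9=-0.22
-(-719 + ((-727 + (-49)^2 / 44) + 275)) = 49123 / 44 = 1116.43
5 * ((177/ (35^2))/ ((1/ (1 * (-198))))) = -35046/ 245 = -143.04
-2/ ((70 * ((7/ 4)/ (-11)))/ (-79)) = -3476/ 245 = -14.19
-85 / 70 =-1.21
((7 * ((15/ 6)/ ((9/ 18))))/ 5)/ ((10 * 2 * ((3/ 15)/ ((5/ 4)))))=35/ 16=2.19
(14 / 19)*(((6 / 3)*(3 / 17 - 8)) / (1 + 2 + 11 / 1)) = -14 / 17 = -0.82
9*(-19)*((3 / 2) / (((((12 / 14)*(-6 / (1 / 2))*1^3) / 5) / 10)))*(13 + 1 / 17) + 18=1108449 / 68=16300.72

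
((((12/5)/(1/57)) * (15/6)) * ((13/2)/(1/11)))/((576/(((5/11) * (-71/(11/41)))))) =-3595085/704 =-5106.65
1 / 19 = 0.05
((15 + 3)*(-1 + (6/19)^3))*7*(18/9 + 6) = -6696144/6859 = -976.26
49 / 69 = 0.71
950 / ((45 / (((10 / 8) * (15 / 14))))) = 2375 / 84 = 28.27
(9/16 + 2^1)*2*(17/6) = 14.52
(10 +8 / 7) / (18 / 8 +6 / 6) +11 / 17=4.08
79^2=6241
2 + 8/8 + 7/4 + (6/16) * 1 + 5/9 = 409/72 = 5.68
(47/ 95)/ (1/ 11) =5.44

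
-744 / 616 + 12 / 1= 831 / 77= 10.79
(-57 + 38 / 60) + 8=-1451 / 30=-48.37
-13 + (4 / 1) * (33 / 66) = -11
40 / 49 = 0.82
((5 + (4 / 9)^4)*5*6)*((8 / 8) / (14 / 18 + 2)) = 66122 / 1215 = 54.42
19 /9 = 2.11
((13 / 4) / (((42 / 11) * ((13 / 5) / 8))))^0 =1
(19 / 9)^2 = 361 / 81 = 4.46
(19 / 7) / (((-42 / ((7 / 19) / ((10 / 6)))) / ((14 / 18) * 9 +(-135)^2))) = -9116 / 35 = -260.46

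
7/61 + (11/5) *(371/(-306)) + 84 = 7601489/93330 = 81.45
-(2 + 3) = -5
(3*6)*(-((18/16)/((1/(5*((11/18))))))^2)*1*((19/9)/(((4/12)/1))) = -1347.07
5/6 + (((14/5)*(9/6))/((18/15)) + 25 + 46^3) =292096/3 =97365.33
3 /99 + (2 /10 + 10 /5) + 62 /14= 7691 /1155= 6.66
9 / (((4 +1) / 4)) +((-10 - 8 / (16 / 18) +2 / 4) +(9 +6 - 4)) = -3 / 10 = -0.30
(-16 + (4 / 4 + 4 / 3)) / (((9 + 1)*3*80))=-41 / 7200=-0.01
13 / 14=0.93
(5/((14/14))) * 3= 15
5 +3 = 8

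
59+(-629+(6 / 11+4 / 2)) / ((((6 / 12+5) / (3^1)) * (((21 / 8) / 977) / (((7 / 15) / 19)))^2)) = -280066933189 / 9828225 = -28496.19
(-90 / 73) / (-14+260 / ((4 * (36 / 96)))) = -135 / 17447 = -0.01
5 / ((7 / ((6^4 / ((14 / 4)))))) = 12960 / 49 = 264.49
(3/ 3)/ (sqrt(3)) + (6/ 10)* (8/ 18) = 4/ 15 + sqrt(3)/ 3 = 0.84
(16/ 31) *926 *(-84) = -1244544/ 31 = -40146.58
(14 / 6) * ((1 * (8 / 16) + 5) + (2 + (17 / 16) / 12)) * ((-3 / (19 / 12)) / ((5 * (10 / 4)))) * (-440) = 112189 / 95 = 1180.94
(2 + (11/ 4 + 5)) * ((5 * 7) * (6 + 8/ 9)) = 14105/ 6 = 2350.83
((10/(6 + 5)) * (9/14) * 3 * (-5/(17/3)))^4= 16815125390625/2936017137361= 5.73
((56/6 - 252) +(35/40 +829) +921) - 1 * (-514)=48533/24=2022.21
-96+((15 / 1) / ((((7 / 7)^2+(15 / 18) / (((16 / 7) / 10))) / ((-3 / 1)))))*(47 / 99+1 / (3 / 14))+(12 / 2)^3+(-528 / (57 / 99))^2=744782602728 / 885533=841055.73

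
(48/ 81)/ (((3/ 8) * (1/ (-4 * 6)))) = -1024/ 27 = -37.93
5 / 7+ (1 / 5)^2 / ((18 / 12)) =389 / 525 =0.74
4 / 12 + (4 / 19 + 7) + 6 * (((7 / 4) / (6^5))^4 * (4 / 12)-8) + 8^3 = 4192862999552540586547 / 8891777326233157632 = 471.54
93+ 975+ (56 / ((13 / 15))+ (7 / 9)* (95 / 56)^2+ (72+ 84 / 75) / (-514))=382139959301 / 336772800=1134.71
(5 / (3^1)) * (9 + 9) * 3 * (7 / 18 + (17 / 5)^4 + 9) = 1609003 / 125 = 12872.02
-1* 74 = -74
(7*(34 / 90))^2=14161 / 2025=6.99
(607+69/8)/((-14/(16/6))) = -117.26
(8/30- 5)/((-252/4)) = 71/945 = 0.08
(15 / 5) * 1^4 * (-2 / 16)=-3 / 8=-0.38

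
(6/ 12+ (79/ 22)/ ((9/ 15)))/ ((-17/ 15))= -1070/ 187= -5.72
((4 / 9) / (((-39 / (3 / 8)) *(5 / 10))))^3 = -1 / 1601613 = -0.00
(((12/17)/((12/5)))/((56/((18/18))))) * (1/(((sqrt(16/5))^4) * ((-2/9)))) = -1125/487424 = -0.00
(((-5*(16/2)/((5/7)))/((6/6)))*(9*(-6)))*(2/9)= 672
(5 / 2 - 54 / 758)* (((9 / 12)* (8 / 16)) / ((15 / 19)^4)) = 239920961 / 102330000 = 2.34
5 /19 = 0.26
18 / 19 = 0.95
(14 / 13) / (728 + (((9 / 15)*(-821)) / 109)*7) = 0.00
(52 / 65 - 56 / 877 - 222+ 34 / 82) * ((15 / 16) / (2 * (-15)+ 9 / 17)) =674991409 / 96077104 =7.03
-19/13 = -1.46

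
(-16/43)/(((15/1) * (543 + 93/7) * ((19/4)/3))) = -224/7953495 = -0.00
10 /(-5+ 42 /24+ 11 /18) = -72 /19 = -3.79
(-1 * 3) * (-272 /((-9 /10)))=-2720 /3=-906.67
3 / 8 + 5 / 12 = 19 / 24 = 0.79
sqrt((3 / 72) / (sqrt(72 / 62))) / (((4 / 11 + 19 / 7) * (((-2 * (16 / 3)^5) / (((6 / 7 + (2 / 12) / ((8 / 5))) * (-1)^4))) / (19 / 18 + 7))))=-515185 * 31^(1 / 4) / 21206401024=-0.00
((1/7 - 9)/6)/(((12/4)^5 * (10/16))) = -248/25515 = -0.01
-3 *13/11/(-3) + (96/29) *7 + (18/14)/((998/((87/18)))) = 108576221/4457068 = 24.36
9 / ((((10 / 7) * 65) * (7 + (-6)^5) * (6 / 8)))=-42 / 2524925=-0.00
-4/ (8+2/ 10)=-0.49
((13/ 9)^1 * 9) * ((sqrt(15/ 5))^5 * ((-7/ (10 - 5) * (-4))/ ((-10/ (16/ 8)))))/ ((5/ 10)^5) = -104832 * sqrt(3)/ 25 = -7262.97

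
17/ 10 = 1.70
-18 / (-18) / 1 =1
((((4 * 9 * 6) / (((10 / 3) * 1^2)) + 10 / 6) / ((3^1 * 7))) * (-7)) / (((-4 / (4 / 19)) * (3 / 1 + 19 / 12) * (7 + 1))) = 997 / 31350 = 0.03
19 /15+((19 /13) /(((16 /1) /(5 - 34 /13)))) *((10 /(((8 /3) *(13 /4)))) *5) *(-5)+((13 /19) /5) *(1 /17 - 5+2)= -922957951 /170311440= -5.42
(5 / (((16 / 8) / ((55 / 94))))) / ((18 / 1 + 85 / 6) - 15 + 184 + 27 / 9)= 33 / 4606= 0.01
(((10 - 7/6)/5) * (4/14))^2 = 2809/11025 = 0.25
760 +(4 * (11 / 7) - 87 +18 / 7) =4773 / 7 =681.86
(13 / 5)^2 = 169 / 25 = 6.76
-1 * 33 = -33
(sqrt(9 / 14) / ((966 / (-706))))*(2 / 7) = -353*sqrt(14) / 7889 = -0.17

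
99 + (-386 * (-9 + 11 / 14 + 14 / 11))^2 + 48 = 42567576052 / 5929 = 7179554.07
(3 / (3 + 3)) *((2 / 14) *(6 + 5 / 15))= 0.45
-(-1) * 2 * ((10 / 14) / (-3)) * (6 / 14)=-10 / 49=-0.20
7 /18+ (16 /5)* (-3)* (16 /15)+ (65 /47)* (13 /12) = -353327 /42300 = -8.35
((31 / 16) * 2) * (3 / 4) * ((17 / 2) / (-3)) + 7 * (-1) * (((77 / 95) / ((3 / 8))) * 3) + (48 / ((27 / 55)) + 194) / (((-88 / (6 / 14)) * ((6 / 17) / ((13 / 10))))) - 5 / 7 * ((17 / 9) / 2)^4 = -182533227293 / 3071597760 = -59.43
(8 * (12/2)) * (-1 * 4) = -192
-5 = -5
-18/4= -4.50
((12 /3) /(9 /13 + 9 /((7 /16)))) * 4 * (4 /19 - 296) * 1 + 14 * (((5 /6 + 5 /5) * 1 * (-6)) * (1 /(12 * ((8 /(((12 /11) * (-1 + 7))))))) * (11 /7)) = -3515737 /14706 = -239.07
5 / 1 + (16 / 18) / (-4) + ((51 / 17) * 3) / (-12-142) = 4.72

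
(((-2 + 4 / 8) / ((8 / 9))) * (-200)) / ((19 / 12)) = 4050 / 19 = 213.16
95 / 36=2.64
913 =913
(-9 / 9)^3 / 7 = -1 / 7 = -0.14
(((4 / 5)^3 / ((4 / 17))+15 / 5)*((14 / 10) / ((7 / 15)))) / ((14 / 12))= 13.31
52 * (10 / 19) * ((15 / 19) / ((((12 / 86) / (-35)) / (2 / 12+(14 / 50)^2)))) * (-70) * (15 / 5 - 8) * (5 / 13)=-193633300 / 1083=-178793.44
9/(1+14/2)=9/8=1.12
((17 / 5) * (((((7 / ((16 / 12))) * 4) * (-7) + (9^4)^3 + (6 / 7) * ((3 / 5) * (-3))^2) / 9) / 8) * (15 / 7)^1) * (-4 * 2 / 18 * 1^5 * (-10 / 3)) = 280075956867304 / 6615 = 42339524847.67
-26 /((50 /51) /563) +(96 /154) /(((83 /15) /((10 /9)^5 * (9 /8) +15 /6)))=-158092456681 /10588725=-14930.26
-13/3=-4.33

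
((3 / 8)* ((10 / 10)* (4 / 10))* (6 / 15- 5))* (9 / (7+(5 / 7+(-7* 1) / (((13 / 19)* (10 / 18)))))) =6279 / 10820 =0.58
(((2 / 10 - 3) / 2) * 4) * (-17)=476 / 5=95.20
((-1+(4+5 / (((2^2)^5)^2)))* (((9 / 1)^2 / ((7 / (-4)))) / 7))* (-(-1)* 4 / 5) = -254804373 / 16056320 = -15.87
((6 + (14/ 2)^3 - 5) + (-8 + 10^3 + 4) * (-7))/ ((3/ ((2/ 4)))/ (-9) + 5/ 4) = -11362.29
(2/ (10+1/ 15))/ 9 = 10/ 453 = 0.02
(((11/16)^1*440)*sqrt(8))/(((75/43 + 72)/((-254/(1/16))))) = -105724960*sqrt(2)/3171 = -47151.58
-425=-425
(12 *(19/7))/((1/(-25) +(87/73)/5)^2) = 189845625/229327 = 827.84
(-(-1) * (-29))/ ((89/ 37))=-1073/ 89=-12.06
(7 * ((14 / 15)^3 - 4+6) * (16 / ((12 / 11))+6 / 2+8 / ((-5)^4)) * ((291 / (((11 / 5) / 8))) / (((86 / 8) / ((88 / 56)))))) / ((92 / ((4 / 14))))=488440172512 / 2920640625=167.24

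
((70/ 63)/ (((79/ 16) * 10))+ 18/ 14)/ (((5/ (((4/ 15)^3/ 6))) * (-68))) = -3064/ 251960625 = -0.00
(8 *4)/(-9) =-32/9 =-3.56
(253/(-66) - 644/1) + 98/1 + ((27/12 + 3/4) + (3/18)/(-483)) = -546.83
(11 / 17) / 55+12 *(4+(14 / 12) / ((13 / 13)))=5271 / 85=62.01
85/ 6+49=379/ 6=63.17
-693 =-693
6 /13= 0.46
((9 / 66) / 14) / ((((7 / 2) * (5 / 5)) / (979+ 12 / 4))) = 1473 / 539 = 2.73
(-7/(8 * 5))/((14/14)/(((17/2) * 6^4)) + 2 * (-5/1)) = 1377/78685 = 0.02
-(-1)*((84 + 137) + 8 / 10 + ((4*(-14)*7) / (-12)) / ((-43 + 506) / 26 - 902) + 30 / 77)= 5898663101 / 26552295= 222.15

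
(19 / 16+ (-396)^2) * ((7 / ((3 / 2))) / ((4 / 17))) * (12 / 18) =298579925 / 144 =2073471.70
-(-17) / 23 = 17 / 23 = 0.74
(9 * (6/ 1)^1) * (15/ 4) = 405/ 2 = 202.50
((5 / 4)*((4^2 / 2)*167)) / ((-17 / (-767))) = 1280890 / 17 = 75346.47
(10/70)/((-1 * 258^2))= -1/465948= -0.00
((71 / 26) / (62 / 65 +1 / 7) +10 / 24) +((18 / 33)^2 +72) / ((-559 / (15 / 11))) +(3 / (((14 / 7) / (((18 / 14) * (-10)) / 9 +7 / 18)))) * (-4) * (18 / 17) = 4949348529287 / 530174232588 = 9.34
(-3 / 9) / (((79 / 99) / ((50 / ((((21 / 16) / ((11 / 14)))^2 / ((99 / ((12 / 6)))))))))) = -70276800 / 189679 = -370.50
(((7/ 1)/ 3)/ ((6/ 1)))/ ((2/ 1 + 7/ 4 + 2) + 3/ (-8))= 0.07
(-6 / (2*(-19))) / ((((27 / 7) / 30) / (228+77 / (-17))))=274.44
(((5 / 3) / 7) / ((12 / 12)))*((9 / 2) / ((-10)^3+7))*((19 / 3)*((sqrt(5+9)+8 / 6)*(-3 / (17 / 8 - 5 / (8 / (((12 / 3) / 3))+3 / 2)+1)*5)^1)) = 7600 / 136703+5700*sqrt(14) / 136703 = 0.21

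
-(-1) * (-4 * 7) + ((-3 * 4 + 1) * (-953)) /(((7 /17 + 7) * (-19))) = -245243 /2394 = -102.44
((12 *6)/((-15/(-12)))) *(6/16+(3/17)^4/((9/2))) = 9025452/417605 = 21.61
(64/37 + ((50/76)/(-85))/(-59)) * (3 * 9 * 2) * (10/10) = 65865987/705109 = 93.41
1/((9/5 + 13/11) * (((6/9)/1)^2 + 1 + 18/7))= 315/3772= 0.08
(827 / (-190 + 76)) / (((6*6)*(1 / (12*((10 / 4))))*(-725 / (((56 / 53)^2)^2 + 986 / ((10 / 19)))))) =15.63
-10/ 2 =-5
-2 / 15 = -0.13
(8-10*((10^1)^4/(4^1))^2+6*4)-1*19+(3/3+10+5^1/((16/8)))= -124999947/2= -62499973.50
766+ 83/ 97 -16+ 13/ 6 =438259/ 582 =753.02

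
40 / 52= 10 / 13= 0.77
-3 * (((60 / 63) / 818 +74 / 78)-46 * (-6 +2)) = -20650949 / 37219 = -554.85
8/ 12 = 2/ 3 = 0.67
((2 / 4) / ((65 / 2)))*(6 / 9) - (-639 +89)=107252 / 195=550.01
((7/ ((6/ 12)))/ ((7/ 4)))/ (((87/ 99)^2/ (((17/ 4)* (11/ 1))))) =407286/ 841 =484.29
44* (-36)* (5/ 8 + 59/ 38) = -65538/ 19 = -3449.37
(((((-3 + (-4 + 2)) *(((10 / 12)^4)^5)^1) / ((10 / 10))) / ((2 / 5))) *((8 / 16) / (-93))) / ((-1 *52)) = -2384185791015625 / 70724728864578207744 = -0.00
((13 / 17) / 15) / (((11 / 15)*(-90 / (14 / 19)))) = -91 / 159885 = -0.00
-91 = -91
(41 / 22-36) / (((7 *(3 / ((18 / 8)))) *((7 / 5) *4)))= -11265 / 17248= -0.65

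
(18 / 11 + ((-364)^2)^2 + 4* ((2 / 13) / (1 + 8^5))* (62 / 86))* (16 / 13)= 5145179297976814112 / 238132323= 21606387714.01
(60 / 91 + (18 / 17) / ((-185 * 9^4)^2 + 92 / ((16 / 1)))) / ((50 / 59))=177323261797326354 / 227915491857897025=0.78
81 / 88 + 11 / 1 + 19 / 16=2307 / 176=13.11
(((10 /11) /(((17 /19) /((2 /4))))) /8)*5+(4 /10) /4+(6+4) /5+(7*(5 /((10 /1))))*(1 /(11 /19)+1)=89483 /7480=11.96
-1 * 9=-9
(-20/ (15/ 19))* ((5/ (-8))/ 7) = 95/ 42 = 2.26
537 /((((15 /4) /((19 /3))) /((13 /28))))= 44213 /105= 421.08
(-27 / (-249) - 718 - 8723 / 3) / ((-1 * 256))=14.16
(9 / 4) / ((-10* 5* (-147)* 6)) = 1 / 19600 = 0.00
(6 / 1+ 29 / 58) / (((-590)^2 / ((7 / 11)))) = 91 / 7658200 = 0.00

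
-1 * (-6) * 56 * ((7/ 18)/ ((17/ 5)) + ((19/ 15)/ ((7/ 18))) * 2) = 567944/ 255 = 2227.23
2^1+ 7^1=9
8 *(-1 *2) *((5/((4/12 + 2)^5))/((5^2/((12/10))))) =-23328/420175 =-0.06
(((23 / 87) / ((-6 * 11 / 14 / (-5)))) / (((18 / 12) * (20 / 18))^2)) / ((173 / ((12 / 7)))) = 276 / 275935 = 0.00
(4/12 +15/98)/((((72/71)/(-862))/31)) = -135654233/10584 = -12816.92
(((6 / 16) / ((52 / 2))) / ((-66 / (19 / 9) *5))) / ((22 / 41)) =-779 / 4530240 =-0.00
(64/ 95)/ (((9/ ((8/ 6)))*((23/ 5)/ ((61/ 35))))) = 15616/ 412965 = 0.04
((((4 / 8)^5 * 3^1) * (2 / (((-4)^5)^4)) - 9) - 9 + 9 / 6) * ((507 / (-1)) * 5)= 735837161772802635 / 17592186044416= 41827.50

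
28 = 28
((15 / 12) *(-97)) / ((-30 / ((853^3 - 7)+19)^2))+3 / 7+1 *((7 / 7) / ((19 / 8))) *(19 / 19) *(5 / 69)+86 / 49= 800098497891864807741277 / 513912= 1556878410879420616.26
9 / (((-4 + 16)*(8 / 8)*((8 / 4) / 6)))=9 / 4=2.25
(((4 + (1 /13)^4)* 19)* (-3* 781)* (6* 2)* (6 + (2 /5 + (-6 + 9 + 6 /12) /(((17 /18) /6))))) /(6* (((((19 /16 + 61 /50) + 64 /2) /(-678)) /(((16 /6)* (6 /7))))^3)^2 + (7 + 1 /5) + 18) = -33052298317588922860796155460480177012736000000000000 /13612240956018424326621639557535209469438411017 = -2428130.56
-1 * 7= -7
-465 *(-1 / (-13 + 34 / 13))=-44.78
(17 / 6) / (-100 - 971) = -1 / 378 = -0.00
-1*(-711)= 711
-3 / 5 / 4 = -3 / 20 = -0.15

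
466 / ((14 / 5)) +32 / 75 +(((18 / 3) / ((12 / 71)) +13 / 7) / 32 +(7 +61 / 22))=65713171 / 369600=177.80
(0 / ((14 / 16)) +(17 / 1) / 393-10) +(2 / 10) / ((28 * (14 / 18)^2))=-9.94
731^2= 534361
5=5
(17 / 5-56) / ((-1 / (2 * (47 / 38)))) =12361 / 95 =130.12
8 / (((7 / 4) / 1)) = 32 / 7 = 4.57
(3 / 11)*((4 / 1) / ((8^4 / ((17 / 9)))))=0.00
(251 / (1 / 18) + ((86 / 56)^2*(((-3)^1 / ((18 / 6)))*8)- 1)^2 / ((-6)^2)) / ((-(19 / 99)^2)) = -1705223936889 / 13868176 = -122959.50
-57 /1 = -57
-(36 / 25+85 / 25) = -121 / 25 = -4.84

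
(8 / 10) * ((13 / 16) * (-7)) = -91 / 20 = -4.55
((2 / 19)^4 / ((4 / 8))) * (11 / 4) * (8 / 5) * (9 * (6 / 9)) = 4224 / 651605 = 0.01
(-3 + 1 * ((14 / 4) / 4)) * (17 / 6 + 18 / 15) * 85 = -34969 / 48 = -728.52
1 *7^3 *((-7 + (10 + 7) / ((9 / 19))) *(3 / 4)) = 22295 / 3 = 7431.67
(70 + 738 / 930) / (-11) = -10973 / 1705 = -6.44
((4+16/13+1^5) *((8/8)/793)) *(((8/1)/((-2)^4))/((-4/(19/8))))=-1539/659776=-0.00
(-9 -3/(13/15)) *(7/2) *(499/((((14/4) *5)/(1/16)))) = -40419/520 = -77.73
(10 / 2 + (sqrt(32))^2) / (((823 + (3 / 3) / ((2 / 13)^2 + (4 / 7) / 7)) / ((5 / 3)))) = 161320 / 2177811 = 0.07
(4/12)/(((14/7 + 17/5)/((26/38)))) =65/1539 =0.04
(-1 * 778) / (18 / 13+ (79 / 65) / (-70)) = -3539900 / 6221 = -569.02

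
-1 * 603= -603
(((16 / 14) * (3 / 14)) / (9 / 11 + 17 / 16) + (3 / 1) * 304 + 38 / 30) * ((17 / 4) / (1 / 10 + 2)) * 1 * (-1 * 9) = -16636.87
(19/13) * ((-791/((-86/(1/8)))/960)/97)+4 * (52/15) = 769938683/55524352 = 13.87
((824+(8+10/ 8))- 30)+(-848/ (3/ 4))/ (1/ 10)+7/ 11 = -1386367/ 132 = -10502.78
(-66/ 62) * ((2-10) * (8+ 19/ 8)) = 2739/ 31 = 88.35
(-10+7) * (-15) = 45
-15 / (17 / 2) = -30 / 17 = -1.76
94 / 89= 1.06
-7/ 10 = -0.70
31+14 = 45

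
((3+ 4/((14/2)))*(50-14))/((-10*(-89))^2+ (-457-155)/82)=18450/113665279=0.00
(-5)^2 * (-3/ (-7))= 10.71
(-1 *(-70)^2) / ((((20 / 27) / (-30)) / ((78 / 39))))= 396900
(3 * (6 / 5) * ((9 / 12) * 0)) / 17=0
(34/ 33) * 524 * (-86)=-1532176/ 33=-46429.58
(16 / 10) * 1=1.60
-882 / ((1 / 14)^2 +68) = -19208 / 1481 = -12.97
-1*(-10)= 10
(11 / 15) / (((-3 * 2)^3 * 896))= -11 / 2903040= -0.00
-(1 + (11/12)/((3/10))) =-73/18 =-4.06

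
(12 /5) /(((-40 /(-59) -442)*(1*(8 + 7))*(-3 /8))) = 944 /976425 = 0.00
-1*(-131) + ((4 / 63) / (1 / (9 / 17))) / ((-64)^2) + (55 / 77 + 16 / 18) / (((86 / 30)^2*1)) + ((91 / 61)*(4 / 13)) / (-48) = 5409048283327 / 41232049152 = 131.19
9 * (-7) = -63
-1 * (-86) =86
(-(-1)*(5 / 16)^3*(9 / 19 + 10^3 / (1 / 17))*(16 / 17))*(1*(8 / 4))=40376125 / 41344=976.59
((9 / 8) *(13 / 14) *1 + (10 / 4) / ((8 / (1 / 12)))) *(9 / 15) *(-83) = -119437 / 2240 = -53.32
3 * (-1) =-3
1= 1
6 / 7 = 0.86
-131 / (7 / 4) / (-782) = 262 / 2737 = 0.10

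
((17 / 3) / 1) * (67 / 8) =1139 / 24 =47.46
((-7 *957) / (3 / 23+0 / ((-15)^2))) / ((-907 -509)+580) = 4669 / 76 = 61.43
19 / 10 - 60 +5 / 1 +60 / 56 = -1821 / 35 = -52.03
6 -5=1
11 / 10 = 1.10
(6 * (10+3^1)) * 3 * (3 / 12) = 58.50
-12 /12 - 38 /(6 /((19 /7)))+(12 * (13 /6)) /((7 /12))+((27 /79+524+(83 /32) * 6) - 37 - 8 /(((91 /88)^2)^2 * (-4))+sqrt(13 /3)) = sqrt(39) /3+138088155046805 /260036252112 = 533.12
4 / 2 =2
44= 44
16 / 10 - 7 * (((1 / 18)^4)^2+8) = -2997429276707 / 55099802880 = -54.40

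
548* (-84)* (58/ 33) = -889952/ 11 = -80904.73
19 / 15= 1.27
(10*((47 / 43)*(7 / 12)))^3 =4451411125 / 17173512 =259.20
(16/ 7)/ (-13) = -16/ 91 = -0.18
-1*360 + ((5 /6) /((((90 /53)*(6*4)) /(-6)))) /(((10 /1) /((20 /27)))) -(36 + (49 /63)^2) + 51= -345.61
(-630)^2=396900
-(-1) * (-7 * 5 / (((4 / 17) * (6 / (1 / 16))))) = -595 / 384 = -1.55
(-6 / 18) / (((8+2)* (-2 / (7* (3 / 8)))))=7 / 160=0.04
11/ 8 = 1.38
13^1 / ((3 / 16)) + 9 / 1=235 / 3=78.33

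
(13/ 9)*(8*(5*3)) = 173.33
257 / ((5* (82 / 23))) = 5911 / 410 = 14.42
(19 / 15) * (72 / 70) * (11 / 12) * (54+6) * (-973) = -348612 / 5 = -69722.40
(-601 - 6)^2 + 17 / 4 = 1473813 / 4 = 368453.25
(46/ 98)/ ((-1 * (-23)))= 1/ 49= 0.02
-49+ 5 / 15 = -146 / 3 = -48.67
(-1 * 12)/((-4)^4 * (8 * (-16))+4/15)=45/122879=0.00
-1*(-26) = 26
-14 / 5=-2.80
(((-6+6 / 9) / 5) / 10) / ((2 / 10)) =-0.53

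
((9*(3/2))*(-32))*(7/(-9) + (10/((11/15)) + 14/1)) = -127632/11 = -11602.91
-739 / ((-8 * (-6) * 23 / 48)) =-32.13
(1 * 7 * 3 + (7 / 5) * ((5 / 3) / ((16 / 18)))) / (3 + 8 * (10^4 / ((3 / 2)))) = 567 / 1280072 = 0.00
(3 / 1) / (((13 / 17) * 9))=17 / 39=0.44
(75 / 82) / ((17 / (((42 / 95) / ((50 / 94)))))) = 2961 / 66215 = 0.04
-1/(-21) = 1/21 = 0.05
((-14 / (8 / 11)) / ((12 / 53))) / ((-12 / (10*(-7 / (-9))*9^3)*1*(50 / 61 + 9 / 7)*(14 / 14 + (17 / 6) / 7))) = 11527213005 / 848656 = 13582.90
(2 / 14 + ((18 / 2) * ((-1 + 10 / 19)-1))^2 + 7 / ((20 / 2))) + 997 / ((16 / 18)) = 131240171 / 101080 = 1298.38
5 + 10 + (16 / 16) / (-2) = 29 / 2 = 14.50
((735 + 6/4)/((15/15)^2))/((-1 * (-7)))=1473/14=105.21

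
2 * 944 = 1888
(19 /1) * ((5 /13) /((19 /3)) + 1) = 262 /13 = 20.15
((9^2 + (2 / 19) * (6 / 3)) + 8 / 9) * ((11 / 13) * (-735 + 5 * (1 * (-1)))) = -114277460 / 2223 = -51406.86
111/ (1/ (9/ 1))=999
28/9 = 3.11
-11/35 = -0.31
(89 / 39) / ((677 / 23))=0.08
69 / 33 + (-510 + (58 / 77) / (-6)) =-117356 / 231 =-508.03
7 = 7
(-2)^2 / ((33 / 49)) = 196 / 33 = 5.94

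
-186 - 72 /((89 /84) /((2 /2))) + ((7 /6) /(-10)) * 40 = -69052 /267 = -258.62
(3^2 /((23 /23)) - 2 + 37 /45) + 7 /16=5947 /720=8.26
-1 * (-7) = 7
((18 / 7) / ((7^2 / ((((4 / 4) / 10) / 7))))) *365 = 657 / 2401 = 0.27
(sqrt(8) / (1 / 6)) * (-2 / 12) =-2 * sqrt(2) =-2.83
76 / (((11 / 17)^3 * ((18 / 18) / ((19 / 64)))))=83.28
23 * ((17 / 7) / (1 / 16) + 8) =7544 / 7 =1077.71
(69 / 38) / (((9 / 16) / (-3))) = -9.68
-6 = -6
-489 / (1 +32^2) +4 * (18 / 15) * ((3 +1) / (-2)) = -10329 / 1025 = -10.08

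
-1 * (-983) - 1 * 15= 968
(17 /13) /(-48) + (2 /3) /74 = -421 /23088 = -0.02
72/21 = 24/7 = 3.43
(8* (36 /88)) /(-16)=-9 /44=-0.20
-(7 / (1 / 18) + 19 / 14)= -1783 / 14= -127.36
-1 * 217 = -217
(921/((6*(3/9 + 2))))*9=8289/14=592.07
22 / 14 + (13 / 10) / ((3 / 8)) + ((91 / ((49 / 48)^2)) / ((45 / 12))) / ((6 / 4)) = 105793 / 5145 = 20.56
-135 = -135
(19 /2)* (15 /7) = 285 /14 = 20.36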